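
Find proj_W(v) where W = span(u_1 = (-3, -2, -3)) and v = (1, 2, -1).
proj_W(v) = (6/11, 4/11, 6/11)

Set up U = [u_1 | ... | u_1] ∈ R^(3×1). The projector onto W = col(U) is P = U (U^T U)^(-1) U^T.
Compute U^T U =
  [22],
and U^T v = (-4).
Solve U^T U · c = U^T v for the coefficients: c = (-2/11). The projection is proj_W(v) = U c.
Check: (v - proj_W(v)) · u_1 = 0  (should be 0).
Result: proj_W(v) = (6/11, 4/11, 6/11).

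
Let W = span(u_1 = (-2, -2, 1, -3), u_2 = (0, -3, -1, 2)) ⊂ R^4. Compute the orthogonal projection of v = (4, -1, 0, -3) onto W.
proj_W(v) = (-78/251, 75/251, 90/251, -219/251)

Set up U = [u_1 | ... | u_2] ∈ R^(4×2). The projector onto W = col(U) is P = U (U^T U)^(-1) U^T.
Compute U^T U =
  [18, -1]
  [-1, 14],
and U^T v = (3, -3).
Solve U^T U · c = U^T v for the coefficients: c = (39/251, -51/251). The projection is proj_W(v) = U c.
Check: (v - proj_W(v)) · u_1 = 0  (should be 0).
Check: (v - proj_W(v)) · u_2 = 0  (should be 0).
Result: proj_W(v) = (-78/251, 75/251, 90/251, -219/251).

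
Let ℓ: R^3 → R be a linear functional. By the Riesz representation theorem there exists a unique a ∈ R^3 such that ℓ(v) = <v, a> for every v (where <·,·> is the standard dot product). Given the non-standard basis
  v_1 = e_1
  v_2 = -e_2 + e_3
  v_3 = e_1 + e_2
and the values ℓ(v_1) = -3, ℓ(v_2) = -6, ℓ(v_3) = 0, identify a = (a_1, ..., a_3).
a = (-3, 3, -3)

Write a = (a_1, ..., a_3) in the standard basis. For each basis vector v_i, ℓ(v_i) = <v_i, a> is a linear equation in the a_j's. Collect the n equations into a matrix system V a = ℓ, where row i of V is v_i (expressed in the standard basis). Since V is invertible (lower-triangular with 1s on the diagonal, up to permutation), solve by back-substitution:
  V =
[[1, 0, 0],
 [0, -1, 1],
 [1, 1, 0]]
  V a = (-3, -6, 0)
Solving gives a = (-3, 3, -3).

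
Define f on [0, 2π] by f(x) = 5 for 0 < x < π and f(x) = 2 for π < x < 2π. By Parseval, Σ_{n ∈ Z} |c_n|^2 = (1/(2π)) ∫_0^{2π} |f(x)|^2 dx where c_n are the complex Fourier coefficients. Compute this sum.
Σ |c_n|^2 = 29/2

Parseval equates the L^2 energy of f (normalised by 1/(2π)) with the ℓ^2 sum of its Fourier coefficients: (1/(2π)) ∫_0^{2π} |f|^2 = Σ |c_n|^2.
Compute the left side: (1/(2π)) [∫_0^π 5^2 dx + ∫_π^{2π} 2^2 dx] = (1/(2π)) · (25π + 4π) = (25 + 4)/2 = 29/2.
So Σ_{n ∈ Z} |c_n|^2 = 29/2.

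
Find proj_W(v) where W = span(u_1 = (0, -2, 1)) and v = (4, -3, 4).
proj_W(v) = (0, -4, 2)

Set up U = [u_1 | ... | u_1] ∈ R^(3×1). The projector onto W = col(U) is P = U (U^T U)^(-1) U^T.
Compute U^T U =
  [5],
and U^T v = (10).
Solve U^T U · c = U^T v for the coefficients: c = (2). The projection is proj_W(v) = U c.
Check: (v - proj_W(v)) · u_1 = 0  (should be 0).
Result: proj_W(v) = (0, -4, 2).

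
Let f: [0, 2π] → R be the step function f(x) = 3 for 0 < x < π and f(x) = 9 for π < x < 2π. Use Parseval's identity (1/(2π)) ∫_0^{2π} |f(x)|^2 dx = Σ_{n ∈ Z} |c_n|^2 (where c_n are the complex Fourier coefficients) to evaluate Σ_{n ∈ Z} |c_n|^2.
Σ |c_n|^2 = 45

Parseval equates the L^2 energy of f (normalised by 1/(2π)) with the ℓ^2 sum of its Fourier coefficients: (1/(2π)) ∫_0^{2π} |f|^2 = Σ |c_n|^2.
Compute the left side: (1/(2π)) [∫_0^π 3^2 dx + ∫_π^{2π} 9^2 dx] = (1/(2π)) · (9π + 81π) = (9 + 81)/2 = 45.
So Σ_{n ∈ Z} |c_n|^2 = 45.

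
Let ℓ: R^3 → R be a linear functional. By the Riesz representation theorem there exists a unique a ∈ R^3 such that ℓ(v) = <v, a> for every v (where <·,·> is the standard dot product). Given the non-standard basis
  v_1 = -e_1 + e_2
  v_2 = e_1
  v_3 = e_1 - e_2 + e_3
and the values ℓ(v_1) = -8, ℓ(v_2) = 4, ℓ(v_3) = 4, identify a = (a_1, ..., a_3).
a = (4, -4, -4)

Write a = (a_1, ..., a_3) in the standard basis. For each basis vector v_i, ℓ(v_i) = <v_i, a> is a linear equation in the a_j's. Collect the n equations into a matrix system V a = ℓ, where row i of V is v_i (expressed in the standard basis). Since V is invertible (lower-triangular with 1s on the diagonal, up to permutation), solve by back-substitution:
  V =
[[-1, 1, 0],
 [1, 0, 0],
 [1, -1, 1]]
  V a = (-8, 4, 4)
Solving gives a = (4, -4, -4).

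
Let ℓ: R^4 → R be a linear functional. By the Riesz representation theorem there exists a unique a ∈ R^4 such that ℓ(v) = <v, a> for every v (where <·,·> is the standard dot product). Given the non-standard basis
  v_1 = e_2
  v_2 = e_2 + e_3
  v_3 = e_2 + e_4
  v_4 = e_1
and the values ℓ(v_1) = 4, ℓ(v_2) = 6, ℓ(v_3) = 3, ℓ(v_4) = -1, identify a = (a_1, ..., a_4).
a = (-1, 4, 2, -1)

Write a = (a_1, ..., a_4) in the standard basis. For each basis vector v_i, ℓ(v_i) = <v_i, a> is a linear equation in the a_j's. Collect the n equations into a matrix system V a = ℓ, where row i of V is v_i (expressed in the standard basis). Since V is invertible (lower-triangular with 1s on the diagonal, up to permutation), solve by back-substitution:
  V =
[[0, 1, 0, 0],
 [0, 1, 1, 0],
 [0, 1, 0, 1],
 [1, 0, 0, 0]]
  V a = (4, 6, 3, -1)
Solving gives a = (-1, 4, 2, -1).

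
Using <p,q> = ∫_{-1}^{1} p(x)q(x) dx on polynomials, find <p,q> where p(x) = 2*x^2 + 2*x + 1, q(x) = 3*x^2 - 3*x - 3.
<p,q> = -48/5

Expand the product: p(x)·q(x) = 6*x^4 - 9*x^2 - 9*x - 3.
∫_{-1}^{1} of each monomial x^k gives [2/(k+1) if k even, 0 if k odd]. Integrating term-by-term (or equivalently evaluating the antiderivative F(x) = 6*x^5/5 - 3*x^3 - 9*x^2/2 - 3*x at the endpoints):
  F(1) − F(−1) = -93/10 − (3/10) = -48/5.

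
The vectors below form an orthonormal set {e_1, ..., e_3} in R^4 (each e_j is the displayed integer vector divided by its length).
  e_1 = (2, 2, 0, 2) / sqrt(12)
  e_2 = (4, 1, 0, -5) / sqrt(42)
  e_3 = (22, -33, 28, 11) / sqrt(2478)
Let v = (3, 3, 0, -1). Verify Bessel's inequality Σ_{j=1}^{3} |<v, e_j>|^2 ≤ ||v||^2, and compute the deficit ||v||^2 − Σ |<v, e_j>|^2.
Σ |<v, e_j>|^2 = 3299/177; ||v||^2 = 19; deficit = 64/177

Write each e_j = u_j / sqrt(<u_j, u_j>) where u_j is the displayed integer vector. Then <v, e_j> = <v, u_j> / sqrt(<u_j, u_j>), so |<v, e_j>|^2 = <v, u_j>^2 / <u_j, u_j>.
Coefficients: <v, e_1> = 10/sqrt(12), <v, e_2> = 20/sqrt(42), <v, e_3> = -44/sqrt(2478).
Square and sum: Σ |<v, e_j>|^2 = 3299/177.
Compute ||v||^2 = v·v = 19.
Deficit = 19 − 3299/177 = 64/177 ≥ 0, confirming Bessel's inequality. (The deficit equals ||v − Σ <v,e_j> e_j||^2, the squared distance from v to span{e_j}.)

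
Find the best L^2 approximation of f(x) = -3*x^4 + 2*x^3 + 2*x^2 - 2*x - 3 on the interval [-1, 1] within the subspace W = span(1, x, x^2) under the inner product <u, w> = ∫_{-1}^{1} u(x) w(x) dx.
g(x) = -4*x^2/7 - 4*x/5 - 96/35

The best approximation g ∈ W is the orthogonal projection of f onto W. Writing g = a_0 + a_1 x + a_2 x^2, the coefficients solve the normal equations G · a = b where
  G_{ij} = <φ_i, φ_j> and b_i = <f, φ_i>, with φ_0 = 1, φ_1 = x, φ_2 = x^2.
G =
  [2, 0, 2/3]
  [0, 2/3, 0]
  [2/3, 0, 2/5],
b = (-88/15, -8/15, -72/35).
Solving gives a_0 = -96/35, a_1 = -4/5, a_2 = -4/7, so
  g(x) = -4*x^2/7 - 4*x/5 - 96/35.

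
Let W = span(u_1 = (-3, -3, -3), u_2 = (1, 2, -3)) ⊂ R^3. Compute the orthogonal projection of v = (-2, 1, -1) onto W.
proj_W(v) = (-19/42, -5/21, -55/42)

Set up U = [u_1 | ... | u_2] ∈ R^(3×2). The projector onto W = col(U) is P = U (U^T U)^(-1) U^T.
Compute U^T U =
  [27, 0]
  [0, 14],
and U^T v = (6, 3).
Solve U^T U · c = U^T v for the coefficients: c = (2/9, 3/14). The projection is proj_W(v) = U c.
Check: (v - proj_W(v)) · u_1 = 0  (should be 0).
Check: (v - proj_W(v)) · u_2 = 0  (should be 0).
Result: proj_W(v) = (-19/42, -5/21, -55/42).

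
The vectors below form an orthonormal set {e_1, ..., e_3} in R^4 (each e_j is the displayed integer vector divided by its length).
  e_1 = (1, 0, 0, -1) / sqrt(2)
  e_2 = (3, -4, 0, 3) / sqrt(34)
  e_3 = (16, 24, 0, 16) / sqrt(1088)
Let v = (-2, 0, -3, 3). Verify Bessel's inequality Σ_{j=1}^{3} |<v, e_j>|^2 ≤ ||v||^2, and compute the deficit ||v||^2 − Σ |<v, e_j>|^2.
Σ |<v, e_j>|^2 = 13; ||v||^2 = 22; deficit = 9

Write each e_j = u_j / sqrt(<u_j, u_j>) where u_j is the displayed integer vector. Then <v, e_j> = <v, u_j> / sqrt(<u_j, u_j>), so |<v, e_j>|^2 = <v, u_j>^2 / <u_j, u_j>.
Coefficients: <v, e_1> = -5/sqrt(2), <v, e_2> = 3/sqrt(34), <v, e_3> = 16/sqrt(1088).
Square and sum: Σ |<v, e_j>|^2 = 13.
Compute ||v||^2 = v·v = 22.
Deficit = 22 − 13 = 9 ≥ 0, confirming Bessel's inequality. (The deficit equals ||v − Σ <v,e_j> e_j||^2, the squared distance from v to span{e_j}.)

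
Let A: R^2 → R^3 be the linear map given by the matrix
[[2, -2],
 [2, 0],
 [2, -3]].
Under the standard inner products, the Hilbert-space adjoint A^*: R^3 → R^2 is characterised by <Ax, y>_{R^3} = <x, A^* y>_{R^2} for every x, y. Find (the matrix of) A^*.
A^* = A^T =
[[2, 2, 2],
 [-2, 0, -3]]

For real matrices with standard dot products, the defining identity <Ax, y> = <x, A^* y> gives (Ax)^T y = x^T (A^*) y, i.e. x^T A^T y = x^T (A^*) y. Since this holds for all x, y, we must have A^* = A^T. Therefore
A^* =
[[2, 2, 2],
 [-2, 0, -3]].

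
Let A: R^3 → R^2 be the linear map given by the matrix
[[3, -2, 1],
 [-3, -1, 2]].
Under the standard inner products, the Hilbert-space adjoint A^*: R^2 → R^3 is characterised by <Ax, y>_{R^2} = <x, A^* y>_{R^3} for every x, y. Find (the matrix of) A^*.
A^* = A^T =
[[3, -3],
 [-2, -1],
 [1, 2]]

For real matrices with standard dot products, the defining identity <Ax, y> = <x, A^* y> gives (Ax)^T y = x^T (A^*) y, i.e. x^T A^T y = x^T (A^*) y. Since this holds for all x, y, we must have A^* = A^T. Therefore
A^* =
[[3, -3],
 [-2, -1],
 [1, 2]].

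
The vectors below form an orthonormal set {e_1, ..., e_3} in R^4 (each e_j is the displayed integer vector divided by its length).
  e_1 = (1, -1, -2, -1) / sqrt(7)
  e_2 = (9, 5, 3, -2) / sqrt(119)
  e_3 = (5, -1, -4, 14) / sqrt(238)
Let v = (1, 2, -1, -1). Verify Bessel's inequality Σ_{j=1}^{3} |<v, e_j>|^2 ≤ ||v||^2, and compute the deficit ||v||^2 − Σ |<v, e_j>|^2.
Σ |<v, e_j>|^2 = 7/2; ||v||^2 = 7; deficit = 7/2

Write each e_j = u_j / sqrt(<u_j, u_j>) where u_j is the displayed integer vector. Then <v, e_j> = <v, u_j> / sqrt(<u_j, u_j>), so |<v, e_j>|^2 = <v, u_j>^2 / <u_j, u_j>.
Coefficients: <v, e_1> = 2/sqrt(7), <v, e_2> = 18/sqrt(119), <v, e_3> = -7/sqrt(238).
Square and sum: Σ |<v, e_j>|^2 = 7/2.
Compute ||v||^2 = v·v = 7.
Deficit = 7 − 7/2 = 7/2 ≥ 0, confirming Bessel's inequality. (The deficit equals ||v − Σ <v,e_j> e_j||^2, the squared distance from v to span{e_j}.)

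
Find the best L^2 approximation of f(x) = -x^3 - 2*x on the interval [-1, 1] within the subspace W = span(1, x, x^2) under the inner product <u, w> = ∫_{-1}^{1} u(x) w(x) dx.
g(x) = -13*x/5

The best approximation g ∈ W is the orthogonal projection of f onto W. Writing g = a_0 + a_1 x + a_2 x^2, the coefficients solve the normal equations G · a = b where
  G_{ij} = <φ_i, φ_j> and b_i = <f, φ_i>, with φ_0 = 1, φ_1 = x, φ_2 = x^2.
G =
  [2, 0, 2/3]
  [0, 2/3, 0]
  [2/3, 0, 2/5],
b = (0, -26/15, 0).
Solving gives a_0 = 0, a_1 = -13/5, a_2 = 0, so
  g(x) = -13*x/5.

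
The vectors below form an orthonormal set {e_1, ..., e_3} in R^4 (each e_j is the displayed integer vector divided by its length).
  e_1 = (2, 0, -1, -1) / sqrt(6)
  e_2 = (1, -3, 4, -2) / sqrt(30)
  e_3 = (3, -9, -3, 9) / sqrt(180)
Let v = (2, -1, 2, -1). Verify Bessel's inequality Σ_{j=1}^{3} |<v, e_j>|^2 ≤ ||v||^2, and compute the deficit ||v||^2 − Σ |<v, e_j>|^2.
Σ |<v, e_j>|^2 = 9; ||v||^2 = 10; deficit = 1

Write each e_j = u_j / sqrt(<u_j, u_j>) where u_j is the displayed integer vector. Then <v, e_j> = <v, u_j> / sqrt(<u_j, u_j>), so |<v, e_j>|^2 = <v, u_j>^2 / <u_j, u_j>.
Coefficients: <v, e_1> = 3/sqrt(6), <v, e_2> = 15/sqrt(30), <v, e_3> = 0/sqrt(180).
Square and sum: Σ |<v, e_j>|^2 = 9.
Compute ||v||^2 = v·v = 10.
Deficit = 10 − 9 = 1 ≥ 0, confirming Bessel's inequality. (The deficit equals ||v − Σ <v,e_j> e_j||^2, the squared distance from v to span{e_j}.)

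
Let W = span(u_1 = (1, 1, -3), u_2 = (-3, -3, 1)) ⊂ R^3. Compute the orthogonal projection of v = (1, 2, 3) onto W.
proj_W(v) = (3/2, 3/2, 3)

Set up U = [u_1 | ... | u_2] ∈ R^(3×2). The projector onto W = col(U) is P = U (U^T U)^(-1) U^T.
Compute U^T U =
  [11, -9]
  [-9, 19],
and U^T v = (-6, -6).
Solve U^T U · c = U^T v for the coefficients: c = (-21/16, -15/16). The projection is proj_W(v) = U c.
Check: (v - proj_W(v)) · u_1 = 0  (should be 0).
Check: (v - proj_W(v)) · u_2 = 0  (should be 0).
Result: proj_W(v) = (3/2, 3/2, 3).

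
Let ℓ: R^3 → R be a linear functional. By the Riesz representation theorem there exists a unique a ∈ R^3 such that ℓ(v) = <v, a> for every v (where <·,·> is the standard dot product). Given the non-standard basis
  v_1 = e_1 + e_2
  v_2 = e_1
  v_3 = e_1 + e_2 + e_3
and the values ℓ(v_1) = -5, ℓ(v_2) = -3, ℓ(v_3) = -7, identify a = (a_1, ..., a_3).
a = (-3, -2, -2)

Write a = (a_1, ..., a_3) in the standard basis. For each basis vector v_i, ℓ(v_i) = <v_i, a> is a linear equation in the a_j's. Collect the n equations into a matrix system V a = ℓ, where row i of V is v_i (expressed in the standard basis). Since V is invertible (lower-triangular with 1s on the diagonal, up to permutation), solve by back-substitution:
  V =
[[1, 1, 0],
 [1, 0, 0],
 [1, 1, 1]]
  V a = (-5, -3, -7)
Solving gives a = (-3, -2, -2).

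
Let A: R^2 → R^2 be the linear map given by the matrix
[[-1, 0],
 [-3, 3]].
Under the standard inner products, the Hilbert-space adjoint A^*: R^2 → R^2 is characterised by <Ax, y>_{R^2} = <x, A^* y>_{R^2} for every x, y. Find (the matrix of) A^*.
A^* = A^T =
[[-1, -3],
 [0, 3]]

For real matrices with standard dot products, the defining identity <Ax, y> = <x, A^* y> gives (Ax)^T y = x^T (A^*) y, i.e. x^T A^T y = x^T (A^*) y. Since this holds for all x, y, we must have A^* = A^T. Therefore
A^* =
[[-1, -3],
 [0, 3]].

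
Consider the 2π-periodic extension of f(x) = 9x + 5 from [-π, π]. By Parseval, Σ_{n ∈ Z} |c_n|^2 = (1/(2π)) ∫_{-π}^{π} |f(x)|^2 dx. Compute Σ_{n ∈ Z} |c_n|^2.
Σ |c_n|^2 = 27π^2 + 25

Expand and integrate term by term over [-π, π]:
  ∫ (9x)^2 dx = 81·(2π^3/3); ∫ 2·9·(5)·x dx = 0 (odd integrand); ∫ 5^2 dx = 25·2π.
So (1/(2π)) ∫_{-π}^{π} (9x + 5)^2 dx = 81π^2/3 + 25 = 27π^2 + 25.
Parseval ⇒ Σ |c_n|^2 = 27π^2 + 25.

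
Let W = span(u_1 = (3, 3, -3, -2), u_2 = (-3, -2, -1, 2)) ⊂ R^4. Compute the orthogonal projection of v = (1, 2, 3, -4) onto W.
proj_W(v) = (429/151, 214/151, 431/151, -286/151)

Set up U = [u_1 | ... | u_2] ∈ R^(4×2). The projector onto W = col(U) is P = U (U^T U)^(-1) U^T.
Compute U^T U =
  [31, -16]
  [-16, 18],
and U^T v = (8, -18).
Solve U^T U · c = U^T v for the coefficients: c = (-72/151, -215/151). The projection is proj_W(v) = U c.
Check: (v - proj_W(v)) · u_1 = 0  (should be 0).
Check: (v - proj_W(v)) · u_2 = 0  (should be 0).
Result: proj_W(v) = (429/151, 214/151, 431/151, -286/151).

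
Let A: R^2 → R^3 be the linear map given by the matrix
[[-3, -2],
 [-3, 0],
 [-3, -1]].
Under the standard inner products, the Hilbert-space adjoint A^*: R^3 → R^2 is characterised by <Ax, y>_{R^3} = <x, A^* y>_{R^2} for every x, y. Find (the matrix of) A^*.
A^* = A^T =
[[-3, -3, -3],
 [-2, 0, -1]]

For real matrices with standard dot products, the defining identity <Ax, y> = <x, A^* y> gives (Ax)^T y = x^T (A^*) y, i.e. x^T A^T y = x^T (A^*) y. Since this holds for all x, y, we must have A^* = A^T. Therefore
A^* =
[[-3, -3, -3],
 [-2, 0, -1]].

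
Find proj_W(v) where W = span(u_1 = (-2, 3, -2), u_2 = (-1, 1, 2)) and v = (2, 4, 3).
proj_W(v) = (-142/101, 146/101, 260/101)

Set up U = [u_1 | ... | u_2] ∈ R^(3×2). The projector onto W = col(U) is P = U (U^T U)^(-1) U^T.
Compute U^T U =
  [17, 1]
  [1, 6],
and U^T v = (2, 8).
Solve U^T U · c = U^T v for the coefficients: c = (4/101, 134/101). The projection is proj_W(v) = U c.
Check: (v - proj_W(v)) · u_1 = 0  (should be 0).
Check: (v - proj_W(v)) · u_2 = 0  (should be 0).
Result: proj_W(v) = (-142/101, 146/101, 260/101).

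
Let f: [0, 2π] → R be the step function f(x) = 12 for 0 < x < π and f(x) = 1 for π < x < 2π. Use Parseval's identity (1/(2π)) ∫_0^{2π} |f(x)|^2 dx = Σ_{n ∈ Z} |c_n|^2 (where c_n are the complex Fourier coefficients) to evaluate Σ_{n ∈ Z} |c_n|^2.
Σ |c_n|^2 = 145/2

Parseval equates the L^2 energy of f (normalised by 1/(2π)) with the ℓ^2 sum of its Fourier coefficients: (1/(2π)) ∫_0^{2π} |f|^2 = Σ |c_n|^2.
Compute the left side: (1/(2π)) [∫_0^π 12^2 dx + ∫_π^{2π} 1^2 dx] = (1/(2π)) · (144π + 1π) = (144 + 1)/2 = 145/2.
So Σ_{n ∈ Z} |c_n|^2 = 145/2.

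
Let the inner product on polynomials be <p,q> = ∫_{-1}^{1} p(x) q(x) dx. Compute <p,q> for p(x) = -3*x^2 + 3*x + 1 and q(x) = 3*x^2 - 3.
<p,q> = -8/5

Expand the product: p(x)·q(x) = -9*x^4 + 9*x^3 + 12*x^2 - 9*x - 3.
∫_{-1}^{1} of each monomial x^k gives [2/(k+1) if k even, 0 if k odd]. Integrating term-by-term (or equivalently evaluating the antiderivative F(x) = -9*x^5/5 + 9*x^4/4 + 4*x^3 - 9*x^2/2 - 3*x at the endpoints):
  F(1) − F(−1) = -61/20 − (-29/20) = -8/5.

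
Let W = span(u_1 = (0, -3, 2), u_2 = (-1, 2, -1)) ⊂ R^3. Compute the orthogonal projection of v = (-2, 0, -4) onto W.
proj_W(v) = (-1, 2, -1)

Set up U = [u_1 | ... | u_2] ∈ R^(3×2). The projector onto W = col(U) is P = U (U^T U)^(-1) U^T.
Compute U^T U =
  [13, -8]
  [-8, 6],
and U^T v = (-8, 6).
Solve U^T U · c = U^T v for the coefficients: c = (0, 1). The projection is proj_W(v) = U c.
Check: (v - proj_W(v)) · u_1 = 0  (should be 0).
Check: (v - proj_W(v)) · u_2 = 0  (should be 0).
Result: proj_W(v) = (-1, 2, -1).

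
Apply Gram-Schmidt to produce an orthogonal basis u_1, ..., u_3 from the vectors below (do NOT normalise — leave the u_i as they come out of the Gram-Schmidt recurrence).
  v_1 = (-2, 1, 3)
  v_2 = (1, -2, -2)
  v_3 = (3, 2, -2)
Orthogonal basis:
  u_1 = (-2, 1, 3)
  u_2 = (-3/7, -9/7, 1/7)
  u_3 = (8/13, -2/13, 6/13)

Apply the Gram-Schmidt recurrence
  u_1 = v_1
  u_i = v_i − Σ_{j<i} ((v_i · u_j) / (u_j · u_j)) · u_j.

Step by step this gives:
  u_1 = (-2, 1, 3)
  u_2 = (-3/7, -9/7, 1/7)
  u_3 = (8/13, -2/13, 6/13)

Orthogonality check:
  u_2 · u_1 = 0 (should be 0)
  u_3 · u_1 = 0 (should be 0)
  u_3 · u_2 = 0 (should be 0)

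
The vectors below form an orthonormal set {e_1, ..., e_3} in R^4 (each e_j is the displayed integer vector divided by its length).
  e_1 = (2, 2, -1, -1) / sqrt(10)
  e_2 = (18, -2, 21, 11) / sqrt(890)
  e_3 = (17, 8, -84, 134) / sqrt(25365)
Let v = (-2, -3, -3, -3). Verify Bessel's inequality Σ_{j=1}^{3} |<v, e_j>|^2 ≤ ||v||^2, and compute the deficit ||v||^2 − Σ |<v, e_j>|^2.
Σ |<v, e_j>|^2 = 6026/285; ||v||^2 = 31; deficit = 2809/285

Write each e_j = u_j / sqrt(<u_j, u_j>) where u_j is the displayed integer vector. Then <v, e_j> = <v, u_j> / sqrt(<u_j, u_j>), so |<v, e_j>|^2 = <v, u_j>^2 / <u_j, u_j>.
Coefficients: <v, e_1> = -4/sqrt(10), <v, e_2> = -126/sqrt(890), <v, e_3> = -208/sqrt(25365).
Square and sum: Σ |<v, e_j>|^2 = 6026/285.
Compute ||v||^2 = v·v = 31.
Deficit = 31 − 6026/285 = 2809/285 ≥ 0, confirming Bessel's inequality. (The deficit equals ||v − Σ <v,e_j> e_j||^2, the squared distance from v to span{e_j}.)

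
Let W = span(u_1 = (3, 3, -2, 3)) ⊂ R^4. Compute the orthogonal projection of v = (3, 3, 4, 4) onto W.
proj_W(v) = (66/31, 66/31, -44/31, 66/31)

Set up U = [u_1 | ... | u_1] ∈ R^(4×1). The projector onto W = col(U) is P = U (U^T U)^(-1) U^T.
Compute U^T U =
  [31],
and U^T v = (22).
Solve U^T U · c = U^T v for the coefficients: c = (22/31). The projection is proj_W(v) = U c.
Check: (v - proj_W(v)) · u_1 = 0  (should be 0).
Result: proj_W(v) = (66/31, 66/31, -44/31, 66/31).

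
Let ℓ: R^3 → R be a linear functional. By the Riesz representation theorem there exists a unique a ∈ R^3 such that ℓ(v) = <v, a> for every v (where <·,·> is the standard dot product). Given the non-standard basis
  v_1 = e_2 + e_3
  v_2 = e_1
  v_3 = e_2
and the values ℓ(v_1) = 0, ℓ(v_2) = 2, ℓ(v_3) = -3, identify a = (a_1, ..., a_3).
a = (2, -3, 3)

Write a = (a_1, ..., a_3) in the standard basis. For each basis vector v_i, ℓ(v_i) = <v_i, a> is a linear equation in the a_j's. Collect the n equations into a matrix system V a = ℓ, where row i of V is v_i (expressed in the standard basis). Since V is invertible (lower-triangular with 1s on the diagonal, up to permutation), solve by back-substitution:
  V =
[[0, 1, 1],
 [1, 0, 0],
 [0, 1, 0]]
  V a = (0, 2, -3)
Solving gives a = (2, -3, 3).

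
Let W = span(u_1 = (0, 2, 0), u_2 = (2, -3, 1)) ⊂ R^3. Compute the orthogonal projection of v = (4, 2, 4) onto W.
proj_W(v) = (24/5, 2, 12/5)

Set up U = [u_1 | ... | u_2] ∈ R^(3×2). The projector onto W = col(U) is P = U (U^T U)^(-1) U^T.
Compute U^T U =
  [4, -6]
  [-6, 14],
and U^T v = (4, 6).
Solve U^T U · c = U^T v for the coefficients: c = (23/5, 12/5). The projection is proj_W(v) = U c.
Check: (v - proj_W(v)) · u_1 = 0  (should be 0).
Check: (v - proj_W(v)) · u_2 = 0  (should be 0).
Result: proj_W(v) = (24/5, 2, 12/5).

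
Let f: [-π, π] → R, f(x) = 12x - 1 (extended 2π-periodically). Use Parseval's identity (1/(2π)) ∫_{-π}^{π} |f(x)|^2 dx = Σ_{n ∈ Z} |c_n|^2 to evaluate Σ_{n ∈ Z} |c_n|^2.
Σ |c_n|^2 = 48π^2 + 1

Expand and integrate term by term over [-π, π]:
  ∫ (12x)^2 dx = 144·(2π^3/3); ∫ 2·12·(-1)·x dx = 0 (odd integrand); ∫ (-1)^2 dx = 1·2π.
So (1/(2π)) ∫_{-π}^{π} (12x - 1)^2 dx = 144π^2/3 + 1 = 48π^2 + 1.
Parseval ⇒ Σ |c_n|^2 = 48π^2 + 1.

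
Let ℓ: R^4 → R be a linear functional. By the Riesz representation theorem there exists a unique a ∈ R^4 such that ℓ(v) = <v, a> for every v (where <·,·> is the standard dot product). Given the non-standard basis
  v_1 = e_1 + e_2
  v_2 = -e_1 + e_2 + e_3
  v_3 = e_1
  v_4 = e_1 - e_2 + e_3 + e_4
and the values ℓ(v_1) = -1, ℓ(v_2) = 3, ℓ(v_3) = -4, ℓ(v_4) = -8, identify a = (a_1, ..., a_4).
a = (-4, 3, -4, 3)

Write a = (a_1, ..., a_4) in the standard basis. For each basis vector v_i, ℓ(v_i) = <v_i, a> is a linear equation in the a_j's. Collect the n equations into a matrix system V a = ℓ, where row i of V is v_i (expressed in the standard basis). Since V is invertible (lower-triangular with 1s on the diagonal, up to permutation), solve by back-substitution:
  V =
[[1, 1, 0, 0],
 [-1, 1, 1, 0],
 [1, 0, 0, 0],
 [1, -1, 1, 1]]
  V a = (-1, 3, -4, -8)
Solving gives a = (-4, 3, -4, 3).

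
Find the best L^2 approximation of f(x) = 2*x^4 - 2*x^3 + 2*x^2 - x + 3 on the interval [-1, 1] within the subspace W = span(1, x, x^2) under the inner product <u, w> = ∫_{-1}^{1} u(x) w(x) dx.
g(x) = 26*x^2/7 - 11*x/5 + 99/35

The best approximation g ∈ W is the orthogonal projection of f onto W. Writing g = a_0 + a_1 x + a_2 x^2, the coefficients solve the normal equations G · a = b where
  G_{ij} = <φ_i, φ_j> and b_i = <f, φ_i>, with φ_0 = 1, φ_1 = x, φ_2 = x^2.
G =
  [2, 0, 2/3]
  [0, 2/3, 0]
  [2/3, 0, 2/5],
b = (122/15, -22/15, 118/35).
Solving gives a_0 = 99/35, a_1 = -11/5, a_2 = 26/7, so
  g(x) = 26*x^2/7 - 11*x/5 + 99/35.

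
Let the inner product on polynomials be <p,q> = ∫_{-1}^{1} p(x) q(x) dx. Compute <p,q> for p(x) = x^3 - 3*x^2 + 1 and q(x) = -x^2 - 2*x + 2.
<p,q> = -4/15

Expand the product: p(x)·q(x) = -x^5 + x^4 + 8*x^3 - 7*x^2 - 2*x + 2.
∫_{-1}^{1} of each monomial x^k gives [2/(k+1) if k even, 0 if k odd]. Integrating term-by-term (or equivalently evaluating the antiderivative F(x) = -x^6/6 + x^5/5 + 2*x^4 - 7*x^3/3 - x^2 + 2*x at the endpoints):
  F(1) − F(−1) = 7/10 − (29/30) = -4/15.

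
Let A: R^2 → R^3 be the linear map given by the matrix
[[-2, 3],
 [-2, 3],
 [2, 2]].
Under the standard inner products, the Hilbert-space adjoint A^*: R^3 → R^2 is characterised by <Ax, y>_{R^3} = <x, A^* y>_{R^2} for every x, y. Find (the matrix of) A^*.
A^* = A^T =
[[-2, -2, 2],
 [3, 3, 2]]

For real matrices with standard dot products, the defining identity <Ax, y> = <x, A^* y> gives (Ax)^T y = x^T (A^*) y, i.e. x^T A^T y = x^T (A^*) y. Since this holds for all x, y, we must have A^* = A^T. Therefore
A^* =
[[-2, -2, 2],
 [3, 3, 2]].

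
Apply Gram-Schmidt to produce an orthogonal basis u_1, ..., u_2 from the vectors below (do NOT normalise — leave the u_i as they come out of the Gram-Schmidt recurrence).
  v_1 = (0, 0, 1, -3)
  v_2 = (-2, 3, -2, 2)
Orthogonal basis:
  u_1 = (0, 0, 1, -3)
  u_2 = (-2, 3, -6/5, -2/5)

Apply the Gram-Schmidt recurrence
  u_1 = v_1
  u_i = v_i − Σ_{j<i} ((v_i · u_j) / (u_j · u_j)) · u_j.

Step by step this gives:
  u_1 = (0, 0, 1, -3)
  u_2 = (-2, 3, -6/5, -2/5)

Orthogonality check:
  u_2 · u_1 = 0 (should be 0)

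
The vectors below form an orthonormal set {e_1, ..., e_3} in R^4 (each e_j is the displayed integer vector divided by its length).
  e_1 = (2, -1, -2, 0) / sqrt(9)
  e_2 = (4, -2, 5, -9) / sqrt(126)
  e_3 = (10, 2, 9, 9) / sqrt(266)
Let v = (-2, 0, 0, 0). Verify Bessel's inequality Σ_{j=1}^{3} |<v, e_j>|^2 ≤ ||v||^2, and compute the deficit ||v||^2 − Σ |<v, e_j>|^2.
Σ |<v, e_j>|^2 = 72/19; ||v||^2 = 4; deficit = 4/19

Write each e_j = u_j / sqrt(<u_j, u_j>) where u_j is the displayed integer vector. Then <v, e_j> = <v, u_j> / sqrt(<u_j, u_j>), so |<v, e_j>|^2 = <v, u_j>^2 / <u_j, u_j>.
Coefficients: <v, e_1> = -4/sqrt(9), <v, e_2> = -8/sqrt(126), <v, e_3> = -20/sqrt(266).
Square and sum: Σ |<v, e_j>|^2 = 72/19.
Compute ||v||^2 = v·v = 4.
Deficit = 4 − 72/19 = 4/19 ≥ 0, confirming Bessel's inequality. (The deficit equals ||v − Σ <v,e_j> e_j||^2, the squared distance from v to span{e_j}.)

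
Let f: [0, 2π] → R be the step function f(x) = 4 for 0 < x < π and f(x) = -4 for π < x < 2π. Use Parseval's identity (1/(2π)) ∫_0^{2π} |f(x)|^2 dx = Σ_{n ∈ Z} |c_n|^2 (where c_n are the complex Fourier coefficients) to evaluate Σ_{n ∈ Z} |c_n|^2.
Σ |c_n|^2 = 16

Parseval equates the L^2 energy of f (normalised by 1/(2π)) with the ℓ^2 sum of its Fourier coefficients: (1/(2π)) ∫_0^{2π} |f|^2 = Σ |c_n|^2.
Compute the left side: (1/(2π)) [∫_0^π 4^2 dx + ∫_π^{2π} (-4)^2 dx] = (1/(2π)) · (16π + 16π) = (16 + 16)/2 = 16.
So Σ_{n ∈ Z} |c_n|^2 = 16.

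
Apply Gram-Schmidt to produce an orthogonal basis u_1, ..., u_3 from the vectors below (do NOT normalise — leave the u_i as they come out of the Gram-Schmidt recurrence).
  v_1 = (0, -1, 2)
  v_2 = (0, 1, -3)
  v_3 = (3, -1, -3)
Orthogonal basis:
  u_1 = (0, -1, 2)
  u_2 = (0, -2/5, -1/5)
  u_3 = (3, 0, 0)

Apply the Gram-Schmidt recurrence
  u_1 = v_1
  u_i = v_i − Σ_{j<i} ((v_i · u_j) / (u_j · u_j)) · u_j.

Step by step this gives:
  u_1 = (0, -1, 2)
  u_2 = (0, -2/5, -1/5)
  u_3 = (3, 0, 0)

Orthogonality check:
  u_2 · u_1 = 0 (should be 0)
  u_3 · u_1 = 0 (should be 0)
  u_3 · u_2 = 0 (should be 0)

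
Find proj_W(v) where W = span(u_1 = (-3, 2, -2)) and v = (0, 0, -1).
proj_W(v) = (-6/17, 4/17, -4/17)

Set up U = [u_1 | ... | u_1] ∈ R^(3×1). The projector onto W = col(U) is P = U (U^T U)^(-1) U^T.
Compute U^T U =
  [17],
and U^T v = (2).
Solve U^T U · c = U^T v for the coefficients: c = (2/17). The projection is proj_W(v) = U c.
Check: (v - proj_W(v)) · u_1 = 0  (should be 0).
Result: proj_W(v) = (-6/17, 4/17, -4/17).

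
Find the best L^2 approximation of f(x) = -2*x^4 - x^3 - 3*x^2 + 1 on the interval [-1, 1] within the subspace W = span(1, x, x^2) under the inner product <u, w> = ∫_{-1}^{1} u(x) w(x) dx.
g(x) = -33*x^2/7 - 3*x/5 + 41/35

The best approximation g ∈ W is the orthogonal projection of f onto W. Writing g = a_0 + a_1 x + a_2 x^2, the coefficients solve the normal equations G · a = b where
  G_{ij} = <φ_i, φ_j> and b_i = <f, φ_i>, with φ_0 = 1, φ_1 = x, φ_2 = x^2.
G =
  [2, 0, 2/3]
  [0, 2/3, 0]
  [2/3, 0, 2/5],
b = (-4/5, -2/5, -116/105).
Solving gives a_0 = 41/35, a_1 = -3/5, a_2 = -33/7, so
  g(x) = -33*x^2/7 - 3*x/5 + 41/35.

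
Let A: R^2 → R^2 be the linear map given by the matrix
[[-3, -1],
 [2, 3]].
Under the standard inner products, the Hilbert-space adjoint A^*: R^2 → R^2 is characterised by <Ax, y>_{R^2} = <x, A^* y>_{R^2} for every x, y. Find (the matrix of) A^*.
A^* = A^T =
[[-3, 2],
 [-1, 3]]

For real matrices with standard dot products, the defining identity <Ax, y> = <x, A^* y> gives (Ax)^T y = x^T (A^*) y, i.e. x^T A^T y = x^T (A^*) y. Since this holds for all x, y, we must have A^* = A^T. Therefore
A^* =
[[-3, 2],
 [-1, 3]].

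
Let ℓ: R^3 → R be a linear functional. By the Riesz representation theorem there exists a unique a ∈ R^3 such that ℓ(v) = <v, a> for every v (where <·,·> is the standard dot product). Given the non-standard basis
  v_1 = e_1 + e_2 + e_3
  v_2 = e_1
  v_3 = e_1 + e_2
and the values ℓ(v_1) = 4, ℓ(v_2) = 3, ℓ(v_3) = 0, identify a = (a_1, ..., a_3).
a = (3, -3, 4)

Write a = (a_1, ..., a_3) in the standard basis. For each basis vector v_i, ℓ(v_i) = <v_i, a> is a linear equation in the a_j's. Collect the n equations into a matrix system V a = ℓ, where row i of V is v_i (expressed in the standard basis). Since V is invertible (lower-triangular with 1s on the diagonal, up to permutation), solve by back-substitution:
  V =
[[1, 1, 1],
 [1, 0, 0],
 [1, 1, 0]]
  V a = (4, 3, 0)
Solving gives a = (3, -3, 4).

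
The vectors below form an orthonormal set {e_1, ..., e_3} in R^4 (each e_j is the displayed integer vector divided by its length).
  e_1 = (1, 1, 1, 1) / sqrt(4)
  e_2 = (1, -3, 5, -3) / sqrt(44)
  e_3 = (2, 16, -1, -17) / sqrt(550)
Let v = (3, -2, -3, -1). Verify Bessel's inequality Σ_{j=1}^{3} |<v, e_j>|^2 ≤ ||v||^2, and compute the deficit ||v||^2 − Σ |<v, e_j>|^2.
Σ |<v, e_j>|^2 = 63/25; ||v||^2 = 23; deficit = 512/25

Write each e_j = u_j / sqrt(<u_j, u_j>) where u_j is the displayed integer vector. Then <v, e_j> = <v, u_j> / sqrt(<u_j, u_j>), so |<v, e_j>|^2 = <v, u_j>^2 / <u_j, u_j>.
Coefficients: <v, e_1> = -3/sqrt(4), <v, e_2> = -3/sqrt(44), <v, e_3> = -6/sqrt(550).
Square and sum: Σ |<v, e_j>|^2 = 63/25.
Compute ||v||^2 = v·v = 23.
Deficit = 23 − 63/25 = 512/25 ≥ 0, confirming Bessel's inequality. (The deficit equals ||v − Σ <v,e_j> e_j||^2, the squared distance from v to span{e_j}.)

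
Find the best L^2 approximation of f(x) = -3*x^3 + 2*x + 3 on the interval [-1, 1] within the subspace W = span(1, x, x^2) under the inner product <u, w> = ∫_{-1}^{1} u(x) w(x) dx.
g(x) = x/5 + 3

The best approximation g ∈ W is the orthogonal projection of f onto W. Writing g = a_0 + a_1 x + a_2 x^2, the coefficients solve the normal equations G · a = b where
  G_{ij} = <φ_i, φ_j> and b_i = <f, φ_i>, with φ_0 = 1, φ_1 = x, φ_2 = x^2.
G =
  [2, 0, 2/3]
  [0, 2/3, 0]
  [2/3, 0, 2/5],
b = (6, 2/15, 2).
Solving gives a_0 = 3, a_1 = 1/5, a_2 = 0, so
  g(x) = x/5 + 3.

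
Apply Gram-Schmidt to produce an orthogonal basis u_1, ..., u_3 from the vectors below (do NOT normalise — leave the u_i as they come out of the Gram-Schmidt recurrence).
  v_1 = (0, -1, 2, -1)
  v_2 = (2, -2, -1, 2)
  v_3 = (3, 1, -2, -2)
Orthogonal basis:
  u_1 = (0, -1, 2, -1)
  u_2 = (2, -7/3, -1/3, 5/3)
  u_3 = (105/37, 51/74, -36/37, -195/74)

Apply the Gram-Schmidt recurrence
  u_1 = v_1
  u_i = v_i − Σ_{j<i} ((v_i · u_j) / (u_j · u_j)) · u_j.

Step by step this gives:
  u_1 = (0, -1, 2, -1)
  u_2 = (2, -7/3, -1/3, 5/3)
  u_3 = (105/37, 51/74, -36/37, -195/74)

Orthogonality check:
  u_2 · u_1 = 0 (should be 0)
  u_3 · u_1 = 0 (should be 0)
  u_3 · u_2 = 0 (should be 0)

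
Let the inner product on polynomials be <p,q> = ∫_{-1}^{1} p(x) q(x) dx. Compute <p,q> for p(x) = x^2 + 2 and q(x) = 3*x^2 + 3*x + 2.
<p,q> = 218/15

Expand the product: p(x)·q(x) = 3*x^4 + 3*x^3 + 8*x^2 + 6*x + 4.
∫_{-1}^{1} of each monomial x^k gives [2/(k+1) if k even, 0 if k odd]. Integrating term-by-term (or equivalently evaluating the antiderivative F(x) = 3*x^5/5 + 3*x^4/4 + 8*x^3/3 + 3*x^2 + 4*x at the endpoints):
  F(1) − F(−1) = 661/60 − (-211/60) = 218/15.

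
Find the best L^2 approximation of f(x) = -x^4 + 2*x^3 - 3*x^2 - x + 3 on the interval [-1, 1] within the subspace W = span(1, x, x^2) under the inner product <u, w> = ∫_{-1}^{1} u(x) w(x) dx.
g(x) = -27*x^2/7 + x/5 + 108/35

The best approximation g ∈ W is the orthogonal projection of f onto W. Writing g = a_0 + a_1 x + a_2 x^2, the coefficients solve the normal equations G · a = b where
  G_{ij} = <φ_i, φ_j> and b_i = <f, φ_i>, with φ_0 = 1, φ_1 = x, φ_2 = x^2.
G =
  [2, 0, 2/3]
  [0, 2/3, 0]
  [2/3, 0, 2/5],
b = (18/5, 2/15, 18/35).
Solving gives a_0 = 108/35, a_1 = 1/5, a_2 = -27/7, so
  g(x) = -27*x^2/7 + x/5 + 108/35.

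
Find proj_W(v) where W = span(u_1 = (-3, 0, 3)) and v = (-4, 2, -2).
proj_W(v) = (-1, 0, 1)

Set up U = [u_1 | ... | u_1] ∈ R^(3×1). The projector onto W = col(U) is P = U (U^T U)^(-1) U^T.
Compute U^T U =
  [18],
and U^T v = (6).
Solve U^T U · c = U^T v for the coefficients: c = (1/3). The projection is proj_W(v) = U c.
Check: (v - proj_W(v)) · u_1 = 0  (should be 0).
Result: proj_W(v) = (-1, 0, 1).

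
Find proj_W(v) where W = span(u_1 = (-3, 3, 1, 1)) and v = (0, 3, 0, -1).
proj_W(v) = (-6/5, 6/5, 2/5, 2/5)

Set up U = [u_1 | ... | u_1] ∈ R^(4×1). The projector onto W = col(U) is P = U (U^T U)^(-1) U^T.
Compute U^T U =
  [20],
and U^T v = (8).
Solve U^T U · c = U^T v for the coefficients: c = (2/5). The projection is proj_W(v) = U c.
Check: (v - proj_W(v)) · u_1 = 0  (should be 0).
Result: proj_W(v) = (-6/5, 6/5, 2/5, 2/5).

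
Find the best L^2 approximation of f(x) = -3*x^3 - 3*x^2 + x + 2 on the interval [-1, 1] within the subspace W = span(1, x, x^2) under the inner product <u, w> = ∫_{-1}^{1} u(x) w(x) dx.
g(x) = -3*x^2 - 4*x/5 + 2

The best approximation g ∈ W is the orthogonal projection of f onto W. Writing g = a_0 + a_1 x + a_2 x^2, the coefficients solve the normal equations G · a = b where
  G_{ij} = <φ_i, φ_j> and b_i = <f, φ_i>, with φ_0 = 1, φ_1 = x, φ_2 = x^2.
G =
  [2, 0, 2/3]
  [0, 2/3, 0]
  [2/3, 0, 2/5],
b = (2, -8/15, 2/15).
Solving gives a_0 = 2, a_1 = -4/5, a_2 = -3, so
  g(x) = -3*x^2 - 4*x/5 + 2.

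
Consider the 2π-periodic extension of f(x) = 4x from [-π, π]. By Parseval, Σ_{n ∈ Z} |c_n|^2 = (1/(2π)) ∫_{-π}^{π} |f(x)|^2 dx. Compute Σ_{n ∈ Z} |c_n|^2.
Σ |c_n|^2 = 16π^2/3

Expand and integrate term by term over [-π, π]:
  ∫ (4x)^2 dx = 16·(2π^3/3); ∫ 2·4·(0)·x dx = 0 (odd integrand); ∫ 0^2 dx = 0·2π.
So (1/(2π)) ∫_{-π}^{π} (4x)^2 dx = 16π^2/3 + 0 = 16π^2/3.
Parseval ⇒ Σ |c_n|^2 = 16π^2/3.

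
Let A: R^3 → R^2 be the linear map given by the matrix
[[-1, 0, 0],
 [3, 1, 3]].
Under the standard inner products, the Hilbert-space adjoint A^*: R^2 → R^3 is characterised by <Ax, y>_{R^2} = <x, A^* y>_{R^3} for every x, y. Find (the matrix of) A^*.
A^* = A^T =
[[-1, 3],
 [0, 1],
 [0, 3]]

For real matrices with standard dot products, the defining identity <Ax, y> = <x, A^* y> gives (Ax)^T y = x^T (A^*) y, i.e. x^T A^T y = x^T (A^*) y. Since this holds for all x, y, we must have A^* = A^T. Therefore
A^* =
[[-1, 3],
 [0, 1],
 [0, 3]].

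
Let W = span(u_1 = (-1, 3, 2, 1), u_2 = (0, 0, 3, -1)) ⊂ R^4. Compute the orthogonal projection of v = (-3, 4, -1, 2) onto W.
proj_W(v) = (-7/5, 21/5, -4/5, 13/5)

Set up U = [u_1 | ... | u_2] ∈ R^(4×2). The projector onto W = col(U) is P = U (U^T U)^(-1) U^T.
Compute U^T U =
  [15, 5]
  [5, 10],
and U^T v = (15, -5).
Solve U^T U · c = U^T v for the coefficients: c = (7/5, -6/5). The projection is proj_W(v) = U c.
Check: (v - proj_W(v)) · u_1 = 0  (should be 0).
Check: (v - proj_W(v)) · u_2 = 0  (should be 0).
Result: proj_W(v) = (-7/5, 21/5, -4/5, 13/5).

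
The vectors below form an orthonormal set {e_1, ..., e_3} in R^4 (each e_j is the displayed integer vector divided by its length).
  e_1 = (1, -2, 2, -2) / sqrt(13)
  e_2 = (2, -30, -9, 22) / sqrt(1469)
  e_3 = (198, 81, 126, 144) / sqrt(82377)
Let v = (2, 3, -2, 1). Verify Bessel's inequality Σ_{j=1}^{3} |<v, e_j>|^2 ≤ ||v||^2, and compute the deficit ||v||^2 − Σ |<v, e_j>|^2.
Σ |<v, e_j>|^2 = 113/9; ||v||^2 = 18; deficit = 49/9

Write each e_j = u_j / sqrt(<u_j, u_j>) where u_j is the displayed integer vector. Then <v, e_j> = <v, u_j> / sqrt(<u_j, u_j>), so |<v, e_j>|^2 = <v, u_j>^2 / <u_j, u_j>.
Coefficients: <v, e_1> = -10/sqrt(13), <v, e_2> = -46/sqrt(1469), <v, e_3> = 531/sqrt(82377).
Square and sum: Σ |<v, e_j>|^2 = 113/9.
Compute ||v||^2 = v·v = 18.
Deficit = 18 − 113/9 = 49/9 ≥ 0, confirming Bessel's inequality. (The deficit equals ||v − Σ <v,e_j> e_j||^2, the squared distance from v to span{e_j}.)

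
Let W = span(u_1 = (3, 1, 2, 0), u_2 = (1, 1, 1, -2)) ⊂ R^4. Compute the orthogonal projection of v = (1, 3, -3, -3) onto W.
proj_W(v) = (-14/31, 28/31, 7/31, -98/31)

Set up U = [u_1 | ... | u_2] ∈ R^(4×2). The projector onto W = col(U) is P = U (U^T U)^(-1) U^T.
Compute U^T U =
  [14, 6]
  [6, 7],
and U^T v = (0, 7).
Solve U^T U · c = U^T v for the coefficients: c = (-21/31, 49/31). The projection is proj_W(v) = U c.
Check: (v - proj_W(v)) · u_1 = 0  (should be 0).
Check: (v - proj_W(v)) · u_2 = 0  (should be 0).
Result: proj_W(v) = (-14/31, 28/31, 7/31, -98/31).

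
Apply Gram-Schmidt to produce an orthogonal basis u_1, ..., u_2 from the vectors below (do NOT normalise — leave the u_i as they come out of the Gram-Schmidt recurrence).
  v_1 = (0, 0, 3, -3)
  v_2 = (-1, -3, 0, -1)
Orthogonal basis:
  u_1 = (0, 0, 3, -3)
  u_2 = (-1, -3, -1/2, -1/2)

Apply the Gram-Schmidt recurrence
  u_1 = v_1
  u_i = v_i − Σ_{j<i} ((v_i · u_j) / (u_j · u_j)) · u_j.

Step by step this gives:
  u_1 = (0, 0, 3, -3)
  u_2 = (-1, -3, -1/2, -1/2)

Orthogonality check:
  u_2 · u_1 = 0 (should be 0)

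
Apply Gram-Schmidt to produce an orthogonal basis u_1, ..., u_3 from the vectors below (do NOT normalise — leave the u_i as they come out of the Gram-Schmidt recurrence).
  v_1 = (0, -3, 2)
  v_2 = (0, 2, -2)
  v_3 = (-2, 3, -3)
Orthogonal basis:
  u_1 = (0, -3, 2)
  u_2 = (0, -4/13, -6/13)
  u_3 = (-2, 0, 0)

Apply the Gram-Schmidt recurrence
  u_1 = v_1
  u_i = v_i − Σ_{j<i} ((v_i · u_j) / (u_j · u_j)) · u_j.

Step by step this gives:
  u_1 = (0, -3, 2)
  u_2 = (0, -4/13, -6/13)
  u_3 = (-2, 0, 0)

Orthogonality check:
  u_2 · u_1 = 0 (should be 0)
  u_3 · u_1 = 0 (should be 0)
  u_3 · u_2 = 0 (should be 0)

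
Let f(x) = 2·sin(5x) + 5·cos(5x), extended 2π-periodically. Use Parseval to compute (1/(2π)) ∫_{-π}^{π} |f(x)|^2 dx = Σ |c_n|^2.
Σ |c_n|^2 = 29/2

Expand |f|^2 and use orthogonality of {sin(nx), cos(mx)} on [-π, π]:
  ∫_{-π}^{π} sin(nx)^2 dx = π, ∫ cos(mx)^2 dx = π, and cross terms integrate to 0.
So ∫_{-π}^{π} f(x)^2 dx = 2^2 · π + 5^2 · π = (4 + 25)π.
Divide by 2π: (4 + 25)/2 = 29/2.
By Parseval, this equals Σ |c_n|^2.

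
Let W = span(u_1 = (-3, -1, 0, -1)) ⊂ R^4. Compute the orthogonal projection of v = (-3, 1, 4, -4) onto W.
proj_W(v) = (-36/11, -12/11, 0, -12/11)

Set up U = [u_1 | ... | u_1] ∈ R^(4×1). The projector onto W = col(U) is P = U (U^T U)^(-1) U^T.
Compute U^T U =
  [11],
and U^T v = (12).
Solve U^T U · c = U^T v for the coefficients: c = (12/11). The projection is proj_W(v) = U c.
Check: (v - proj_W(v)) · u_1 = 0  (should be 0).
Result: proj_W(v) = (-36/11, -12/11, 0, -12/11).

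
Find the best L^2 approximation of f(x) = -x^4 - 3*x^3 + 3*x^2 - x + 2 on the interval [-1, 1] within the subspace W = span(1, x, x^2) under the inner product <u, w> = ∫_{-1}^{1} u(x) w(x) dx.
g(x) = 15*x^2/7 - 14*x/5 + 73/35

The best approximation g ∈ W is the orthogonal projection of f onto W. Writing g = a_0 + a_1 x + a_2 x^2, the coefficients solve the normal equations G · a = b where
  G_{ij} = <φ_i, φ_j> and b_i = <f, φ_i>, with φ_0 = 1, φ_1 = x, φ_2 = x^2.
G =
  [2, 0, 2/3]
  [0, 2/3, 0]
  [2/3, 0, 2/5],
b = (28/5, -28/15, 236/105).
Solving gives a_0 = 73/35, a_1 = -14/5, a_2 = 15/7, so
  g(x) = 15*x^2/7 - 14*x/5 + 73/35.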